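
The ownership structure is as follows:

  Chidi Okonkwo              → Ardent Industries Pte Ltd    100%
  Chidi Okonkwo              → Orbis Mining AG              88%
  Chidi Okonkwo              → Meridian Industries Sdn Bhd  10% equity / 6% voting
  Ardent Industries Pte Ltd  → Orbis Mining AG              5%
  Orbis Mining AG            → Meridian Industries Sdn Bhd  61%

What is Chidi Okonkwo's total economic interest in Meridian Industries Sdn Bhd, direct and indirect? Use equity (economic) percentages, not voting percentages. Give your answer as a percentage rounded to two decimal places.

66.73%

Chidi reaches Meridian along 3 paths.
Via Orbis: 88% × 61% = 53.68%.
Via Ardent → Orbis: 100% × 5% × 61% = 3.05%.
Direct stake: 10% = 10%.
Total: 53.68% + 3.05% + 10% = 66.73%.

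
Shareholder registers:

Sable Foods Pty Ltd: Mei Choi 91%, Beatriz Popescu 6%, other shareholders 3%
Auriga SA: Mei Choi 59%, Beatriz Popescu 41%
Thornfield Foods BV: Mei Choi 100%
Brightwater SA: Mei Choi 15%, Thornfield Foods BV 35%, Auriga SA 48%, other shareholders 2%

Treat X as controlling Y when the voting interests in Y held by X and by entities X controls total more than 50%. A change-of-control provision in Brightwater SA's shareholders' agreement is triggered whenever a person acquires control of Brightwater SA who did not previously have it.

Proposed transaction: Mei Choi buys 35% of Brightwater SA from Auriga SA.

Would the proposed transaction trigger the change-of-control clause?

No

The purchase adds only to Mei's holdings (Auriga's stake shrinks), so Mei is the only person who could newly come to control Brightwater.
Mei holds 59% of Auriga, so Mei controls Auriga.
Mei holds 100% of Thornfield, so Mei controls Thornfield.
Mei and Thornfield and Auriga together hold 15% + 35% + 48% = 98% of Brightwater, so Mei controls Brightwater.
So Mei already controls Brightwater before the transaction.
After the purchase, Mei's direct stake in Brightwater rises to 15% + 35% = 50%, and Auriga's stake falls to 13%.
Mei controlled Brightwater already, so this is not a new person acquiring control; every other person's position is unchanged or reduced.
No new person acquires control, so the clause is not triggered.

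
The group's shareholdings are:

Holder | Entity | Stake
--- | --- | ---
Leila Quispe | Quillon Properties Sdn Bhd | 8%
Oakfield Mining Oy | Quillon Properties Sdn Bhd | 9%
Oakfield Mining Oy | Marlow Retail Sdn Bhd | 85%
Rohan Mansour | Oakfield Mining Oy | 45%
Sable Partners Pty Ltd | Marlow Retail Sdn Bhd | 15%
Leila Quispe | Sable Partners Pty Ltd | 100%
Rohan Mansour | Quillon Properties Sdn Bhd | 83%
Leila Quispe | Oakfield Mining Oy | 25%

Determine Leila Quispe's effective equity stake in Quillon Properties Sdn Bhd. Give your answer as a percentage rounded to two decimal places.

Leila reaches Quillon along 2 paths.
Direct stake: 8% = 8%.
Via Oakfield: 25% × 9% = 2.25%.
Total: 8% + 2.25% = 10.25%.

10.25%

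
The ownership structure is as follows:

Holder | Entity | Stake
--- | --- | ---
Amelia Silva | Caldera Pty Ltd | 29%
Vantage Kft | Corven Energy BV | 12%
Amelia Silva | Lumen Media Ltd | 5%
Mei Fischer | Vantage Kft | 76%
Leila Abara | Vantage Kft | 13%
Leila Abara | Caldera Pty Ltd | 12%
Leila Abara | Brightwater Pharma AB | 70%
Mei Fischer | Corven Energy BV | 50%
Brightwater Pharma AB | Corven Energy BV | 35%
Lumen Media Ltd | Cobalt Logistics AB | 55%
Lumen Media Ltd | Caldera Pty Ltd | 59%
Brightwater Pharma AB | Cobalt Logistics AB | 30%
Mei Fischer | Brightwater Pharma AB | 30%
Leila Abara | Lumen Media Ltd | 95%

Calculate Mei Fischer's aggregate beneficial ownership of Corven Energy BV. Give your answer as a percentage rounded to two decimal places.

Mei reaches Corven along 3 paths.
Direct stake: 50% = 50%.
Via Brightwater: 30% × 35% = 10.5%.
Via Vantage: 76% × 12% = 9.12%.
Total: 50% + 10.5% + 9.12% = 69.62%.

69.62%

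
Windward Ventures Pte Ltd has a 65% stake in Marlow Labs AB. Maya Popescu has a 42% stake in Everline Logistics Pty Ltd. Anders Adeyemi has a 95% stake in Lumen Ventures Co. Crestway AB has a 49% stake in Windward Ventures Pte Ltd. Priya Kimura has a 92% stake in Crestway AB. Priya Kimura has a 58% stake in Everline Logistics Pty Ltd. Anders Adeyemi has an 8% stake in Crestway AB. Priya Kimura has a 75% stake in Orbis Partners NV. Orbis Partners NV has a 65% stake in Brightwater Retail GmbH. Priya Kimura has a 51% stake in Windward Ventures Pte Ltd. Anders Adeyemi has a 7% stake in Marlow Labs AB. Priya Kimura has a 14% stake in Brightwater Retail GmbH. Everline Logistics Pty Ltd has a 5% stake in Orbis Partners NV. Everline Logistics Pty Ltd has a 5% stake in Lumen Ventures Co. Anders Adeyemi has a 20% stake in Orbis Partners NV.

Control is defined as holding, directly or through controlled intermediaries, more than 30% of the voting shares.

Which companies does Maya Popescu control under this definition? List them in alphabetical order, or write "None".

Maya holds 42% of Everline, so Maya controls Everline.
No other company's threshold is met.

Everline Logistics Pty Ltd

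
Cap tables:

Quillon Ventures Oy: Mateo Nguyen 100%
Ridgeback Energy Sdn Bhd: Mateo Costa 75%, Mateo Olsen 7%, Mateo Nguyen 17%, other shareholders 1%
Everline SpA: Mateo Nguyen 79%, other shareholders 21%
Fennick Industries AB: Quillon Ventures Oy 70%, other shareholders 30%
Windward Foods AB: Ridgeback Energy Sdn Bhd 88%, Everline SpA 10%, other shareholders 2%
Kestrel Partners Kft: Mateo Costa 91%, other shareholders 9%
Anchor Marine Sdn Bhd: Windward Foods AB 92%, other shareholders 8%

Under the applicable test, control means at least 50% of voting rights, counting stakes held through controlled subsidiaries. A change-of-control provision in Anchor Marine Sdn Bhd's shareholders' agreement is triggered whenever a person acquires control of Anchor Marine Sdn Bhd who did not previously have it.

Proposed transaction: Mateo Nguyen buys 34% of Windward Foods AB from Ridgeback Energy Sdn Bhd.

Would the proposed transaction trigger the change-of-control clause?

No

The purchase adds only to Mateo Nguyen's holdings (Ridgeback's stake shrinks), so Mateo Nguyen is the only person who could newly come to control Anchor.
Mateo Nguyen holds 100% of Quillon, so Mateo Nguyen controls Quillon.
Mateo Nguyen holds 79% of Everline, so Mateo Nguyen controls Everline.
Quillon holds 70% of Fennick, so Mateo Nguyen controls Fennick.
Neither Mateo Nguyen nor any entity Mateo Nguyen controls holds any voting interest in Anchor.
So before the transaction, Mateo Nguyen does not control Anchor.
After the purchase, Mateo Nguyen holds 34% of Windward directly, and Ridgeback's stake falls to 54%.
Mateo Nguyen's side now holds 10% + 34% = 44% of Windward, not ≥ 50%, so Mateo Nguyen still does not control Windward.
After the transaction, neither Mateo Nguyen nor any entity Mateo Nguyen controls holds a voting interest in Anchor, so Mateo Nguyen still does not control it.
No new person acquires control, so the clause is not triggered.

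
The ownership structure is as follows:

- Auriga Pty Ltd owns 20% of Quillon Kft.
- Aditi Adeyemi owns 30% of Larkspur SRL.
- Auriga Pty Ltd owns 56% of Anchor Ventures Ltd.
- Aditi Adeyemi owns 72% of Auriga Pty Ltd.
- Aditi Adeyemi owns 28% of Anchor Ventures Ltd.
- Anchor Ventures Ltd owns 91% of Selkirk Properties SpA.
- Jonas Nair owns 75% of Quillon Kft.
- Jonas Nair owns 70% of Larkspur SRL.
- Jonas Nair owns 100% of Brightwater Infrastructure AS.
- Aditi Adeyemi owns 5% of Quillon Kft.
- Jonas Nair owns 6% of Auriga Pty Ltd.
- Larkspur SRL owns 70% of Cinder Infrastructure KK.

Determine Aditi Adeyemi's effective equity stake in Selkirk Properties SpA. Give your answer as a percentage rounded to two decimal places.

Aditi reaches Selkirk along 2 paths.
Via Auriga → Anchor: 72% × 56% × 91% = 36.6912%.
Via Anchor: 28% × 91% = 25.48%.
Total: 36.6912% + 25.48% = 62.1712%.
Rounded: 62.17%.

62.17%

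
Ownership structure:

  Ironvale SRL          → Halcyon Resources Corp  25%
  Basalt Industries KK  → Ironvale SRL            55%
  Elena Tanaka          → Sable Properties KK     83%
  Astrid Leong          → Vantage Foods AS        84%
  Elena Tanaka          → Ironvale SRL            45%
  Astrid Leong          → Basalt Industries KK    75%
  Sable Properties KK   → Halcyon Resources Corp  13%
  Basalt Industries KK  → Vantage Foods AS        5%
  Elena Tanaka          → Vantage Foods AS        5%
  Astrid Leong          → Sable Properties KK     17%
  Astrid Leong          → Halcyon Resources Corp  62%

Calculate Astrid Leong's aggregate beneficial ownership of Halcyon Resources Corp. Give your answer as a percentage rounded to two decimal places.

Astrid reaches Halcyon along 3 paths.
Via Sable: 17% × 13% = 2.21%.
Direct stake: 62% = 62%.
Via Basalt → Ironvale: 75% × 55% × 25% = 10.3125%.
Total: 2.21% + 62% + 10.3125% = 74.5225%.
Rounded: 74.52%.

74.52%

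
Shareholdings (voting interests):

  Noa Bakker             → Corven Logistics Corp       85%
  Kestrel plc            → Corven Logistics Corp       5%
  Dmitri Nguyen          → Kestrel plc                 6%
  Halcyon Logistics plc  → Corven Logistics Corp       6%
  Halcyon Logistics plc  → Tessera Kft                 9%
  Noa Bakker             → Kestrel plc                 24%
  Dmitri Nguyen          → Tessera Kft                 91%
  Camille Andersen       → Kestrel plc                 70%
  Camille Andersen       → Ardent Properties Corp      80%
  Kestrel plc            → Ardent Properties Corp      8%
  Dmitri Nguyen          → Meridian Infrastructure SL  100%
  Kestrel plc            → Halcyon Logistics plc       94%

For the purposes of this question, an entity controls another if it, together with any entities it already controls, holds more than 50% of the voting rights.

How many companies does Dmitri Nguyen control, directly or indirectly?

2

Dmitri holds 91% of Tessera, so Dmitri controls Tessera.
Dmitri holds 100% of Meridian, so Dmitri controls Meridian.
No other company's threshold is met.
Dmitri controls 2 companies.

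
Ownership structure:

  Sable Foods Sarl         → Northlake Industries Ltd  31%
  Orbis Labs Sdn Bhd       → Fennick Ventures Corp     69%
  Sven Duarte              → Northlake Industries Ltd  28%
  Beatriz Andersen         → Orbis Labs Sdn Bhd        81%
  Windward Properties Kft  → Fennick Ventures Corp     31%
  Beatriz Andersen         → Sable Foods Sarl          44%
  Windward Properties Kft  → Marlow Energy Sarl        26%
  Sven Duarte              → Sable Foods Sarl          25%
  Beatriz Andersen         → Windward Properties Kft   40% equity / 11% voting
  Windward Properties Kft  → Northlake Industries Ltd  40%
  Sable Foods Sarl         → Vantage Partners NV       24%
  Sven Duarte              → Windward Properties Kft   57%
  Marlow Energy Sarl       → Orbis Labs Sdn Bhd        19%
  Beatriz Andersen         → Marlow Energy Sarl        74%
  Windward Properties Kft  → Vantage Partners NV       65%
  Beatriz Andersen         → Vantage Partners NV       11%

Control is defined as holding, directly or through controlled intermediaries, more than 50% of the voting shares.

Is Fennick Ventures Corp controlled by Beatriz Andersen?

Yes

Beatriz holds 74% of Marlow, so Beatriz controls Marlow.
Marlow and Beatriz together hold 19% + 81% = 100% of Orbis, so Beatriz controls Orbis.
Orbis holds 69% of Fennick, so Beatriz controls Fennick.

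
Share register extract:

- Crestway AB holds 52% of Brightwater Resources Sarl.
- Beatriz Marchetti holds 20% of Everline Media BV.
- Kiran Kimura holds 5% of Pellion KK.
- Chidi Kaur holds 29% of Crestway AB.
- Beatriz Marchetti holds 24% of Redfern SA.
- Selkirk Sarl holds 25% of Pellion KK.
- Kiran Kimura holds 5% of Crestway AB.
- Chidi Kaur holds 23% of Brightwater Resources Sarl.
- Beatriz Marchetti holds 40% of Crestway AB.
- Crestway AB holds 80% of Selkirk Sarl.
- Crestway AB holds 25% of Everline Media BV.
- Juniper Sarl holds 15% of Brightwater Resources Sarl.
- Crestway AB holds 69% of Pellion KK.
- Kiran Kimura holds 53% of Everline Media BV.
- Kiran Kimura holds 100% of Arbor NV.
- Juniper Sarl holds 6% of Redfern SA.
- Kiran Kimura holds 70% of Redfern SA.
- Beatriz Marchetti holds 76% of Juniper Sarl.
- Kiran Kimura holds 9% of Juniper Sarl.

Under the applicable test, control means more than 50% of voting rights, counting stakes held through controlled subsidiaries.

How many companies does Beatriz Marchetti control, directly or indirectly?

1

Beatriz holds 76% of Juniper, so Beatriz controls Juniper.
No other company's threshold is met.
Beatriz controls 1 company.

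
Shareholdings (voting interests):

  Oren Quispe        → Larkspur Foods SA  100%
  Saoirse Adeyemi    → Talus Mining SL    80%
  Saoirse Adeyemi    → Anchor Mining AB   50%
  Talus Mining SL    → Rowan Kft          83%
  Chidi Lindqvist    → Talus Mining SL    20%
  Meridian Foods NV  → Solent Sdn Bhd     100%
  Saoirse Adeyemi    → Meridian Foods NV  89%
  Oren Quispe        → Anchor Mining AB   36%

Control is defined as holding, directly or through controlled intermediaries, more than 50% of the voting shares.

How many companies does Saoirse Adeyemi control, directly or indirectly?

Saoirse holds 80% of Talus, so Saoirse controls Talus.
Saoirse holds 89% of Meridian, so Saoirse controls Meridian.
Meridian holds 100% of Solent, so Saoirse controls Solent.
Talus holds 83% of Rowan, so Saoirse controls Rowan.
No other company's threshold is met.
Saoirse controls 4 companies.

4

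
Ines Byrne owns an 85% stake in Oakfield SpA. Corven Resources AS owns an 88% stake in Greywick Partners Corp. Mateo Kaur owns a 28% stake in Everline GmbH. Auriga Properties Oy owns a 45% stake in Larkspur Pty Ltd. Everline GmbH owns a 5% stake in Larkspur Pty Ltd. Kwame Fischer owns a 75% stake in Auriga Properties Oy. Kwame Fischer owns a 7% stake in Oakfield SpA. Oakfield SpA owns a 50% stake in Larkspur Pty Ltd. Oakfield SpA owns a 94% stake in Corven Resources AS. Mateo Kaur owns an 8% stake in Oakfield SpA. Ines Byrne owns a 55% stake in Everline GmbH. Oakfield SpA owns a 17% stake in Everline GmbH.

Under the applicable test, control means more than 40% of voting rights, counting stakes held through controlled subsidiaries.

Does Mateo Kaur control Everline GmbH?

Mateo's largest direct stake is 28% in Everline, which does not meet the threshold, so Mateo controls no company.
In Everline, Mateo's side holds only 28%, not > 40%.
So Mateo does not control Everline.

No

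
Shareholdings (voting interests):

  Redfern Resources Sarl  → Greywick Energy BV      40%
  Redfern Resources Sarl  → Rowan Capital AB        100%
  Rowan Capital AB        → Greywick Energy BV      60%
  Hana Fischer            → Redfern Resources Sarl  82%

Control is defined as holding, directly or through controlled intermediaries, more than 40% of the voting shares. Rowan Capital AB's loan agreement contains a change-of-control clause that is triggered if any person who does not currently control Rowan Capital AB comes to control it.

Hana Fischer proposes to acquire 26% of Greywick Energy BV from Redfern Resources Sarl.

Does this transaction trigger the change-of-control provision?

The purchase adds only to Hana's holdings (Redfern's stake shrinks), so Hana is the only person who could newly come to control Rowan.
Hana holds 82% of Redfern, so Hana controls Redfern.
Redfern holds 100% of Rowan, so Hana controls Rowan.
So Hana already controls Rowan before the transaction.
After the purchase, Hana holds 26% of Greywick directly, and Redfern's stake falls to 14%.
Hana controlled Rowan already, so this is not a new person acquiring control; every other person's position is unchanged or reduced.
No new person acquires control, so the clause is not triggered.

No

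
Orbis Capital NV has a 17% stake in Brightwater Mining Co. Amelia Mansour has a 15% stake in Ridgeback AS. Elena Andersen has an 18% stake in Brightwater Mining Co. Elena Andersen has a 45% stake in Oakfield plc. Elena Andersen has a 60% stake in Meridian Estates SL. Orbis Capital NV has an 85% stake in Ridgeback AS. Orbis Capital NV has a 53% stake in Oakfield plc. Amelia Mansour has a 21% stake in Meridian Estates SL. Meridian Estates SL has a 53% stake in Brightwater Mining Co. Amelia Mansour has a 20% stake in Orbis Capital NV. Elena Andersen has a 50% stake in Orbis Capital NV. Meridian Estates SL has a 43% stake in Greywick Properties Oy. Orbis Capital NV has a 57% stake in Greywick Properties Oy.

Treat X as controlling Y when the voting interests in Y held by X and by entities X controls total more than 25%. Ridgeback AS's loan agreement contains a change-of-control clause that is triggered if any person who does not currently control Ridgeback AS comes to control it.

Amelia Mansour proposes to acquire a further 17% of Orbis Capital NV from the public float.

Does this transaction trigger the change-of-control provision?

Yes

The purchase changes only Amelia's holdings, so Amelia is the only person who could newly come to control Ridgeback.
Amelia's largest direct stake is 21% in Meridian, which does not meet the threshold, so Amelia controls no company.
In Ridgeback, Amelia's side holds only 15%, not > 25%.
So before the transaction, Amelia does not control Ridgeback.
After the purchase, Amelia's direct stake in Orbis rises to 20% + 17% = 37%.
Amelia holds 37% of Orbis, so Amelia controls Orbis.
Orbis and Amelia together hold 85% + 15% = 100% of Ridgeback, so Amelia controls Ridgeback.
Amelia did not control Ridgeback before and does after, so the clause is triggered.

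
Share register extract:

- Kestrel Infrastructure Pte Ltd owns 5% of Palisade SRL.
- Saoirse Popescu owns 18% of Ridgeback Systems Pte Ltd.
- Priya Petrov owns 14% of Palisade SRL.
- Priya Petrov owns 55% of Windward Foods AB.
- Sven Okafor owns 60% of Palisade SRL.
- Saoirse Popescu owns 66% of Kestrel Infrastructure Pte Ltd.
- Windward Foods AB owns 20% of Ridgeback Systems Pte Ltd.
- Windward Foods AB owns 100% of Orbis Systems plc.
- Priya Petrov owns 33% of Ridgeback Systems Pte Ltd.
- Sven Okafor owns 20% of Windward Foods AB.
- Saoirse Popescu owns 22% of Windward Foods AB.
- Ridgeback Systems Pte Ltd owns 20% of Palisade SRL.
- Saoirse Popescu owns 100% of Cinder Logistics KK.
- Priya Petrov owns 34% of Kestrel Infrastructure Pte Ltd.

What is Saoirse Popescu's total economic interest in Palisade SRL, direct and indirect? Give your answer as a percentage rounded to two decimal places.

Saoirse reaches Palisade along 3 paths.
Via Windward → Ridgeback: 22% × 20% × 20% = 0.88%.
Via Ridgeback: 18% × 20% = 3.6%.
Via Kestrel: 66% × 5% = 3.3%.
Total: 0.88% + 3.6% + 3.3% = 7.78%.

7.78%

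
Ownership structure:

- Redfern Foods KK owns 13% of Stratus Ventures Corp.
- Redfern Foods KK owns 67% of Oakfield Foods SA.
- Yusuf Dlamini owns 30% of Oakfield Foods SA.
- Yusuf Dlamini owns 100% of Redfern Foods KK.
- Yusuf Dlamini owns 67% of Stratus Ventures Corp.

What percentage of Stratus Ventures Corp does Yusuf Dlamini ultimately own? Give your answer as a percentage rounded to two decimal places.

80.00%

Yusuf reaches Stratus along 2 paths.
Via Redfern: 100% × 13% = 13%.
Direct stake: 67% = 67%.
Total: 13% + 67% = 80%.
Rounded: 80.00%.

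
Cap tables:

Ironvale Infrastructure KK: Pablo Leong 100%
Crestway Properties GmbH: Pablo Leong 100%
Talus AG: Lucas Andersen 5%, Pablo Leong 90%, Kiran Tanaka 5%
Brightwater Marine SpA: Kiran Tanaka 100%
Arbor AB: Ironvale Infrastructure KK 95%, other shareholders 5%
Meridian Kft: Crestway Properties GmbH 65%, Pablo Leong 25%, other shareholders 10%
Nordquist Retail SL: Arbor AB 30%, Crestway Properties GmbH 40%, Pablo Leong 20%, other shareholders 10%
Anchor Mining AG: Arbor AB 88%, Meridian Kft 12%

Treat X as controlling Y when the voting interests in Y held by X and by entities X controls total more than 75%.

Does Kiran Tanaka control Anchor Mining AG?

No

Kiran holds 100% of Brightwater, so Kiran controls Brightwater.
Neither Kiran nor any entity Kiran controls holds any voting interest in Anchor.
So Kiran does not control Anchor.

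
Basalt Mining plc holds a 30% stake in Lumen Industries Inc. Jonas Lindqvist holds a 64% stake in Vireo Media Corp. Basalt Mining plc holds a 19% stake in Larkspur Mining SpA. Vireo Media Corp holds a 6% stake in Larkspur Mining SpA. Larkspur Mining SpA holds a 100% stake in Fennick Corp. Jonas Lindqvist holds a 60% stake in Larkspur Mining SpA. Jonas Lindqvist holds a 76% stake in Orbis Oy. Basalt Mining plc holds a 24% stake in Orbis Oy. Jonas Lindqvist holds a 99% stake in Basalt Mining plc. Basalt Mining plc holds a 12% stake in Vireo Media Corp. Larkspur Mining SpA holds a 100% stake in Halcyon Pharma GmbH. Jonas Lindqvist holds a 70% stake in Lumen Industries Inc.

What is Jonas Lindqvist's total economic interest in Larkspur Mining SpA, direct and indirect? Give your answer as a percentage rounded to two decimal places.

Jonas reaches Larkspur along 4 paths.
Via Basalt → Vireo: 99% × 12% × 6% = 0.7128%.
Via Vireo: 64% × 6% = 3.84%.
Via Basalt: 99% × 19% = 18.81%.
Direct stake: 60% = 60%.
Total: 0.7128% + 3.84% + 18.81% + 60% = 83.3628%.
Rounded: 83.36%.

83.36%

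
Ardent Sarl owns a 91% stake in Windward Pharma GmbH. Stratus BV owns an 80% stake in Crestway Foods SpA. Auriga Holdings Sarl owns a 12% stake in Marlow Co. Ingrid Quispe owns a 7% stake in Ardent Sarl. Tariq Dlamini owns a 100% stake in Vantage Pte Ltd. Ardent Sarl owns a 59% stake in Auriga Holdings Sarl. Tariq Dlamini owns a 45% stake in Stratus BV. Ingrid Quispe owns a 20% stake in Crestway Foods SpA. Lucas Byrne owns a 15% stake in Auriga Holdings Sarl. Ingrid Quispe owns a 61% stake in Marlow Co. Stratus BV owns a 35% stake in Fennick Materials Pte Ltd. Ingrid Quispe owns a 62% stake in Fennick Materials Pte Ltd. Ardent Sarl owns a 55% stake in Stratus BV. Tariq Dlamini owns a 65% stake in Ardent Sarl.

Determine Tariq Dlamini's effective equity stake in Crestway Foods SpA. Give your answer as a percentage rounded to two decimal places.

Tariq reaches Crestway along 2 paths.
Via Stratus: 45% × 80% = 36%.
Via Ardent → Stratus: 65% × 55% × 80% = 28.6%.
Total: 36% + 28.6% = 64.6%.
Rounded: 64.60%.

64.60%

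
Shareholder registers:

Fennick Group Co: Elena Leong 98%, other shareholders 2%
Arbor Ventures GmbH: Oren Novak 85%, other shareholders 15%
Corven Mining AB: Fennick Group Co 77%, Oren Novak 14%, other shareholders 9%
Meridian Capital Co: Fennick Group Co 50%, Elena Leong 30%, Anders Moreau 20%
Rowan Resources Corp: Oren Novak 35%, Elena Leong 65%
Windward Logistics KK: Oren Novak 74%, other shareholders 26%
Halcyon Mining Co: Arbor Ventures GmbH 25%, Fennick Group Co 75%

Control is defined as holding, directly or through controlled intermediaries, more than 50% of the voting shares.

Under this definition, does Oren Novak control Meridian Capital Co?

Oren holds 85% of Arbor, so Oren controls Arbor.
Oren holds 74% of Windward, so Oren controls Windward.
Neither Oren nor any entity Oren controls holds any voting interest in Meridian.
So Oren does not control Meridian.

No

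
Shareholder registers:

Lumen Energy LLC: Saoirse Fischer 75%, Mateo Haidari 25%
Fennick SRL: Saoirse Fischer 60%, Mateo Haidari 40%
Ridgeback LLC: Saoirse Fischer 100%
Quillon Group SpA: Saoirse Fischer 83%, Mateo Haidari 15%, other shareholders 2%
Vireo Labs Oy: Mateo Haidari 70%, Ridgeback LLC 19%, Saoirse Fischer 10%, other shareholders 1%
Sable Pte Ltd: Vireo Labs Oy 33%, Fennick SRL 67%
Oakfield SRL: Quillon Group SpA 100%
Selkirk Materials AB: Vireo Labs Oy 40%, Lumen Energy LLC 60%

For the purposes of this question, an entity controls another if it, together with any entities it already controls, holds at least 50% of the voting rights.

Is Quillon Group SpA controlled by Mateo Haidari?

No

Mateo holds 70% of Vireo, so Mateo controls Vireo.
In Quillon, Mateo's side holds only 15%, not ≥ 50%.
So Mateo does not control Quillon.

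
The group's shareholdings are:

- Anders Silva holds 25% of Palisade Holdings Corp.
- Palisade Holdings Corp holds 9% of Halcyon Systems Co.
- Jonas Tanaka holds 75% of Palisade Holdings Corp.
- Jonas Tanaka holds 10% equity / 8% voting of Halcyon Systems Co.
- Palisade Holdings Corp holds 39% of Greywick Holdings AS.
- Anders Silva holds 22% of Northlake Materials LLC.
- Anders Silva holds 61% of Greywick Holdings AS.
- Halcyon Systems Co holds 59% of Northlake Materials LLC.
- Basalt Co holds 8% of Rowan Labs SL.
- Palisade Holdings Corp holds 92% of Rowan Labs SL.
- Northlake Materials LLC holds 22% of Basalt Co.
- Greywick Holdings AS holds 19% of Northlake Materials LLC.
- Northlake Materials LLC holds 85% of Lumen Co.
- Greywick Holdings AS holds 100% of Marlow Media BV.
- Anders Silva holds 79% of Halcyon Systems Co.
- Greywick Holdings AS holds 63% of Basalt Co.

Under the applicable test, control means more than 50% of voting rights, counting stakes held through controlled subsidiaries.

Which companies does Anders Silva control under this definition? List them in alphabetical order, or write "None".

Anders holds 61% of Greywick, so Anders controls Greywick.
Anders holds 79% of Halcyon, so Anders controls Halcyon.
Anders and Greywick and Halcyon together hold 22% + 19% + 59% = 100% of Northlake, so Anders controls Northlake.
Greywick and Northlake together hold 63% + 22% = 85% of Basalt, so Anders controls Basalt.
Northlake holds 85% of Lumen, so Anders controls Lumen.
Greywick holds 100% of Marlow, so Anders controls Marlow.
No other company's threshold is met.

Basalt Co, Greywick Holdings AS, Halcyon Systems Co, Lumen Co, Marlow Media BV, Northlake Materials LLC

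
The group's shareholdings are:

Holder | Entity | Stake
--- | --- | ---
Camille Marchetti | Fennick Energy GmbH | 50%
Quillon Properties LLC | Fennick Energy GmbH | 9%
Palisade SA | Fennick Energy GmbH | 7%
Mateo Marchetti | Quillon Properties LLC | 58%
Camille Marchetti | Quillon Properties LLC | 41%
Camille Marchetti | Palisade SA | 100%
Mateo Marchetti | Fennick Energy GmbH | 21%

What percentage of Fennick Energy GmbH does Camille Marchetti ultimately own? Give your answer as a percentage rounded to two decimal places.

60.69%

Camille reaches Fennick along 3 paths.
Via Quillon: 41% × 9% = 3.69%.
Direct stake: 50% = 50%.
Via Palisade: 100% × 7% = 7%.
Total: 3.69% + 50% + 7% = 60.69%.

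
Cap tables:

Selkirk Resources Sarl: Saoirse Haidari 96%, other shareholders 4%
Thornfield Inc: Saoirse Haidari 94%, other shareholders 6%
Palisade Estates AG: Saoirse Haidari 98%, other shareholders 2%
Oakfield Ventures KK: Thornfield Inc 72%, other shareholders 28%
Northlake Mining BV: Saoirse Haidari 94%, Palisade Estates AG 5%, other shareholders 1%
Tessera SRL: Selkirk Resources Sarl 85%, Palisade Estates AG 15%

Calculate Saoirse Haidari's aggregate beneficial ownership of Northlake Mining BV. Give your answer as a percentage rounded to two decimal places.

98.90%

Saoirse reaches Northlake along 2 paths.
Direct stake: 94% = 94%.
Via Palisade: 98% × 5% = 4.9%.
Total: 94% + 4.9% = 98.9%.
Rounded: 98.90%.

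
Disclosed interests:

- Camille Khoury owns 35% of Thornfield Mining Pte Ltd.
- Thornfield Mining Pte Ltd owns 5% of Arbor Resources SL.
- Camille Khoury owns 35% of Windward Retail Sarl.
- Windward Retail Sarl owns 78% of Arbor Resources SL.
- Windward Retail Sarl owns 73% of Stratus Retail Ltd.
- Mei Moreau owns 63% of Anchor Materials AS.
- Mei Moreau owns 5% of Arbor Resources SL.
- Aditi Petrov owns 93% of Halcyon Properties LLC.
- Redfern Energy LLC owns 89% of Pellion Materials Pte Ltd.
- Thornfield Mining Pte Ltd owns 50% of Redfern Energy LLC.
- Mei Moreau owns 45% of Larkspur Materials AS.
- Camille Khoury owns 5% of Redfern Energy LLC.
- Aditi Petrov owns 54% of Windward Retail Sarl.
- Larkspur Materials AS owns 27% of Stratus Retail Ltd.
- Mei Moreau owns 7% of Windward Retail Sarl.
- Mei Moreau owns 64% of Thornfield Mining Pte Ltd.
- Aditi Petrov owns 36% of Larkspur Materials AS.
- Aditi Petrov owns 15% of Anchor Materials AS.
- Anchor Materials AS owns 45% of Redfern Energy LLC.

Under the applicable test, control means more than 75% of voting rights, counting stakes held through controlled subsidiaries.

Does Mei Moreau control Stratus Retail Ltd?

Mei's largest direct stake is 64% in Thornfield, which does not meet the threshold, so Mei controls no company.
Neither Mei nor any entity Mei controls holds any voting interest in Stratus.
So Mei does not control Stratus.

No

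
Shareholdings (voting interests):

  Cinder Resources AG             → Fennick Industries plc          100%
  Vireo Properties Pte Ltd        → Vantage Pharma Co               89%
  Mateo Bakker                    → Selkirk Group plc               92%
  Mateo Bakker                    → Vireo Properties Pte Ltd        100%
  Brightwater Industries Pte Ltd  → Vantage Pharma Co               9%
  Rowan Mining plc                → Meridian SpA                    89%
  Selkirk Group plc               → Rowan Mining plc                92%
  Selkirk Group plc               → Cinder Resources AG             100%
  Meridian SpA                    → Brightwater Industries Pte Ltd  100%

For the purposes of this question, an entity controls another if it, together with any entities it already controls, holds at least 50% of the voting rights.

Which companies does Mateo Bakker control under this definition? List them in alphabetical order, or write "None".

Brightwater Industries Pte Ltd, Cinder Resources AG, Fennick Industries plc, Meridian SpA, Rowan Mining plc, Selkirk Group plc, Vantage Pharma Co, Vireo Properties Pte Ltd

Mateo holds 92% of Selkirk, so Mateo controls Selkirk.
Mateo holds 100% of Vireo, so Mateo controls Vireo.
Selkirk holds 92% of Rowan, so Mateo controls Rowan.
Rowan holds 89% of Meridian, so Mateo controls Meridian.
Selkirk holds 100% of Cinder, so Mateo controls Cinder.
Meridian holds 100% of Brightwater, so Mateo controls Brightwater.
Vireo and Brightwater together hold 89% + 9% = 98% of Vantage, so Mateo controls Vantage.
Cinder holds 100% of Fennick, so Mateo controls Fennick.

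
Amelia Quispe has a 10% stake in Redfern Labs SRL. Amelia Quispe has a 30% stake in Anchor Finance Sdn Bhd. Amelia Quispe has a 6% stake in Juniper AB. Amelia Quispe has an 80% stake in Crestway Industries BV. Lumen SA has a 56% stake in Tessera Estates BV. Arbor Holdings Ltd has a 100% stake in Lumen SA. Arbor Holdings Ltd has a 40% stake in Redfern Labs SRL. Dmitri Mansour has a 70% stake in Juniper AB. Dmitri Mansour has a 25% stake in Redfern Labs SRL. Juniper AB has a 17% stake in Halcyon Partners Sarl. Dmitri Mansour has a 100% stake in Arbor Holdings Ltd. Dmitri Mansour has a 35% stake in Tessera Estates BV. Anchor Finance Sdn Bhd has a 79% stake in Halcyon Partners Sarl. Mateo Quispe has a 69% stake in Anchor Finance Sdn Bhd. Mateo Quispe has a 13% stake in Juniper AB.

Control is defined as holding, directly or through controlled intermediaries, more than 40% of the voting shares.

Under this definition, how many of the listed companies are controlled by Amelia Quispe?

1

Amelia holds 80% of Crestway, so Amelia controls Crestway.
No other company's threshold is met.
Amelia controls 1 company.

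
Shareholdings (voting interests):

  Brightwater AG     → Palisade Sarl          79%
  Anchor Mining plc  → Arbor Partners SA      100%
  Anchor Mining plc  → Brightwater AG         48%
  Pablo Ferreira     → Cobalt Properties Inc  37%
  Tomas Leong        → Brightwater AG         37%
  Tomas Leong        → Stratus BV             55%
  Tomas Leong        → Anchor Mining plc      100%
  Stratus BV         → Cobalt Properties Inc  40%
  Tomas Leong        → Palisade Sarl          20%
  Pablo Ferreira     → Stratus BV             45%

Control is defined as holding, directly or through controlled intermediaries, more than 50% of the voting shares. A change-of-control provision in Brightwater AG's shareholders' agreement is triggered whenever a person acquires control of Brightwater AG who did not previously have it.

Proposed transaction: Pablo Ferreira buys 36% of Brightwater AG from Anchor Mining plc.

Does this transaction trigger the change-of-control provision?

The purchase adds only to Pablo's holdings (Anchor's stake shrinks), so Pablo is the only person who could newly come to control Brightwater.
Pablo's largest direct stake is 45% in Stratus, which does not meet the threshold, so Pablo controls no company.
Neither Pablo nor any entity Pablo controls holds any voting interest in Brightwater.
So before the transaction, Pablo does not control Brightwater.
After the purchase, Pablo holds 36% of Brightwater directly, and Anchor's stake falls to 12%.
After the transaction, Pablo's side holds 36% of Brightwater, not > 50%, so Pablo still does not control Brightwater.
No new person acquires control, so the clause is not triggered.

No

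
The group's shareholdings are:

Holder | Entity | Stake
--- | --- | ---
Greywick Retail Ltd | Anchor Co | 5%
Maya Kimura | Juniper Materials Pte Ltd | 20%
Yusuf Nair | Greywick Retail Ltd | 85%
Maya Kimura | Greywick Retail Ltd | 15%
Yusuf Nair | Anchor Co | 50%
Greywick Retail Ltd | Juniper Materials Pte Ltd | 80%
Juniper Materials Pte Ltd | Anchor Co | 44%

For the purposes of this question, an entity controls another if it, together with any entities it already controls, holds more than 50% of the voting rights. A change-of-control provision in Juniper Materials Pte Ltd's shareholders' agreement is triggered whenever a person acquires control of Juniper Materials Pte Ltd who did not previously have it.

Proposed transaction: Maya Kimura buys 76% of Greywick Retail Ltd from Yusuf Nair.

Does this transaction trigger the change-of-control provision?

The purchase adds only to Maya's holdings (Yusuf's stake shrinks), so Maya is the only person who could newly come to control Juniper.
Maya's largest direct stake is 20% in Juniper, which does not meet the threshold, so Maya controls no company.
In Juniper, Maya's side holds only 20%, not > 50%.
So before the transaction, Maya does not control Juniper.
After the purchase, Maya's direct stake in Greywick rises to 15% + 76% = 91%, and Yusuf's stake falls to 9%.
Maya holds 91% of Greywick, so Maya controls Greywick.
Greywick and Maya together hold 80% + 20% = 100% of Juniper, so Maya controls Juniper.
Maya did not control Juniper before and does after, so the clause is triggered.

Yes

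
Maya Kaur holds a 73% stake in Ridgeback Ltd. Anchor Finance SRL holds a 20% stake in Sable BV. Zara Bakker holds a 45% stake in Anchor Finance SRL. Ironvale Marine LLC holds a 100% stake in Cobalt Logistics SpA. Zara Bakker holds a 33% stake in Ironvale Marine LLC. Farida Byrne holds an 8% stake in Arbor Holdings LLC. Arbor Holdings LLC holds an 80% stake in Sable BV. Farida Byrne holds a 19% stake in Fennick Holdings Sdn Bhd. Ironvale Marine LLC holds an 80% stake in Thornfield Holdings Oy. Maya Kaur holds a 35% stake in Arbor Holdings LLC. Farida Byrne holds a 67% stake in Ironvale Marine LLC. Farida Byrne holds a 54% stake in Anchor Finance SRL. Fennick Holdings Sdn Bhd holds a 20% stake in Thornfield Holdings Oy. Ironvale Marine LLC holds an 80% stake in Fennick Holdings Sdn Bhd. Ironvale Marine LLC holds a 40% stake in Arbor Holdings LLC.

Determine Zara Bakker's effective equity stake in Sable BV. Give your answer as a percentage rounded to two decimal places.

19.56%

Zara reaches Sable along 2 paths.
Via Ironvale → Arbor: 33% × 40% × 80% = 10.56%.
Via Anchor: 45% × 20% = 9%.
Total: 10.56% + 9% = 19.56%.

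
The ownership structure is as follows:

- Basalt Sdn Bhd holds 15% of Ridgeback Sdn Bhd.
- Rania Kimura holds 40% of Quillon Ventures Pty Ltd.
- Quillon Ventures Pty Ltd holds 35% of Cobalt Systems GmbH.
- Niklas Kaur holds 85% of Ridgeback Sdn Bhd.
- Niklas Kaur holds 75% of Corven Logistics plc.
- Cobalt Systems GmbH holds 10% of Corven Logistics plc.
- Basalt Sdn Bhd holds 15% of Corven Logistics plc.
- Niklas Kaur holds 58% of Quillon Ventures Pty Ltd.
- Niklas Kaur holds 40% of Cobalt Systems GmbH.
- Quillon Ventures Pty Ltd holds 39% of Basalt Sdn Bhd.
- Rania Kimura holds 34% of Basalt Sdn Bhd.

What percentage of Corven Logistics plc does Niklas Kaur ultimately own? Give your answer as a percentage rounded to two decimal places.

84.42%

Niklas reaches Corven along 4 paths.
Via Quillon → Basalt: 58% × 39% × 15% = 3.393%.
Via Cobalt: 40% × 10% = 4%.
Via Quillon → Cobalt: 58% × 35% × 10% = 2.03%.
Direct stake: 75% = 75%.
Total: 3.393% + 4% + 2.03% + 75% = 84.423%.
Rounded: 84.42%.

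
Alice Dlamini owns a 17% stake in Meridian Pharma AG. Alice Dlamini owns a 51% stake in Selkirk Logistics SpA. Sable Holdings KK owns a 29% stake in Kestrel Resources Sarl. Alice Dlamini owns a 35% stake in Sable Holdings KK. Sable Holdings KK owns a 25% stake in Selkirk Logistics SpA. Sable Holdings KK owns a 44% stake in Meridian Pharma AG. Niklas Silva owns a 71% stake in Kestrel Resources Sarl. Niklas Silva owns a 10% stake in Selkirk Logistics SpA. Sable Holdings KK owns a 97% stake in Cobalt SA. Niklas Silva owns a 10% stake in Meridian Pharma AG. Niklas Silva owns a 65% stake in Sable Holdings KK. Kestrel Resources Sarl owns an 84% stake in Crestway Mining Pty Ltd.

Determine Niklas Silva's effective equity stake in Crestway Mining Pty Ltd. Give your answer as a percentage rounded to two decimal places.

Niklas reaches Crestway along 2 paths.
Via Kestrel: 71% × 84% = 59.64%.
Via Sable → Kestrel: 65% × 29% × 84% = 15.834%.
Total: 59.64% + 15.834% = 75.474%.
Rounded: 75.47%.

75.47%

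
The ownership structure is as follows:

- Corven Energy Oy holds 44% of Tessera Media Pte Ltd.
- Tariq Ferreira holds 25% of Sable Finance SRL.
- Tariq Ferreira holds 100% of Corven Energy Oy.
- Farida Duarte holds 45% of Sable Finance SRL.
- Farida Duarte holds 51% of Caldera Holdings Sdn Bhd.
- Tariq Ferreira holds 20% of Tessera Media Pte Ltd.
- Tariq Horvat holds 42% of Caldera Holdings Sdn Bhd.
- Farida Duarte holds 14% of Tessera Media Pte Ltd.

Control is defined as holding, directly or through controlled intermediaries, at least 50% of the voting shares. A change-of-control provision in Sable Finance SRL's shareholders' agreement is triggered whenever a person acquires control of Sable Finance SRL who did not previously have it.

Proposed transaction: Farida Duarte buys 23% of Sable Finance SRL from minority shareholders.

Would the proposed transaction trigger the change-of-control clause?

Yes

The purchase changes only Farida's holdings, so Farida is the only person who could newly come to control Sable.
Farida holds 51% of Caldera, so Farida controls Caldera.
In Sable, Farida's side holds only 45%, not ≥ 50%.
So before the transaction, Farida does not control Sable.
After the purchase, Farida's direct stake in Sable rises to 45% + 23% = 68%.
Farida holds 68% of Sable, so Farida controls Sable.
Farida did not control Sable before and does after, so the clause is triggered.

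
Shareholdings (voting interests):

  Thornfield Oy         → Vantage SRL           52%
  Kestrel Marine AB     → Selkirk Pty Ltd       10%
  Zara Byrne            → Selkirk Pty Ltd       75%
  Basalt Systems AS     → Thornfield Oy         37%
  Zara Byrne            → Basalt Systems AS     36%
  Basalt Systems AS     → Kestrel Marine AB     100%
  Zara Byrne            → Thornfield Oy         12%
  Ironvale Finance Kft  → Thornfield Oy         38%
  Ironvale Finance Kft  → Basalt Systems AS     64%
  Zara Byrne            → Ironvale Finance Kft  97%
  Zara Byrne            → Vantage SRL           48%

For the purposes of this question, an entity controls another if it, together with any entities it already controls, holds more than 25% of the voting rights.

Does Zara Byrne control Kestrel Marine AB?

Yes

Zara holds 97% of Ironvale, so Zara controls Ironvale.
Zara and Ironvale together hold 36% + 64% = 100% of Basalt, so Zara controls Basalt.
Basalt holds 100% of Kestrel, so Zara controls Kestrel.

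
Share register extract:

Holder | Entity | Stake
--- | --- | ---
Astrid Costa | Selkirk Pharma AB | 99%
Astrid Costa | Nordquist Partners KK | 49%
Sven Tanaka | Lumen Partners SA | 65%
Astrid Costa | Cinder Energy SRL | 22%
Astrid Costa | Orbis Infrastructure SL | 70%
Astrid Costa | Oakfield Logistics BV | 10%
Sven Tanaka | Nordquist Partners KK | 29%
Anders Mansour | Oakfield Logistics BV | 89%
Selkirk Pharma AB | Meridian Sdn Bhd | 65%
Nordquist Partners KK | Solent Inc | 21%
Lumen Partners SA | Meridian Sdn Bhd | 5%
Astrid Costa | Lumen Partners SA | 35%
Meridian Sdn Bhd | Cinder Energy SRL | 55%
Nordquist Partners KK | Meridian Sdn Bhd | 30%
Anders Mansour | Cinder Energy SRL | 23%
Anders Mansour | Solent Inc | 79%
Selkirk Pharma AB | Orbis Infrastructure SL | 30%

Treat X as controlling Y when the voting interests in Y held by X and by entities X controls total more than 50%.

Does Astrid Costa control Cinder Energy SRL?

Astrid holds 99% of Selkirk, so Astrid controls Selkirk.
Selkirk holds 65% of Meridian, so Astrid controls Meridian.
Astrid and Meridian together hold 22% + 55% = 77% of Cinder, so Astrid controls Cinder.

Yes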